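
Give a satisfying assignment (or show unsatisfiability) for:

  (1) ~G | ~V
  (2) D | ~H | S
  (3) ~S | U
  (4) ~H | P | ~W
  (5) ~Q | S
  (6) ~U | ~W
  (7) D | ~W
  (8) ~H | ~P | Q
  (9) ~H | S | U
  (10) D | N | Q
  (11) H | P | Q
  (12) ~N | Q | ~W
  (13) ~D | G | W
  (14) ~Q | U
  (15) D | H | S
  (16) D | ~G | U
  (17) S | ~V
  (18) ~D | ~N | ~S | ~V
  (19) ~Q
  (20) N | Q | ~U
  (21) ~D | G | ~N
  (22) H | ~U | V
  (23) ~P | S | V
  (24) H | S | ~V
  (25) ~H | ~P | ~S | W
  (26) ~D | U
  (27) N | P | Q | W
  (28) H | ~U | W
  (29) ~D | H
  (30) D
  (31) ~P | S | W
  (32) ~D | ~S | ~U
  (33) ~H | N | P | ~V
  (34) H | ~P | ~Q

Unit clause (~Q) forces Q = False.
Unit clause (D) forces D = True.
In (~D | U) only U is left, so U = True.
In (~D | H) only H is left, so H = True.
In (~D | ~S | ~U) only ~S is left, so S = False.
In (~U | ~W) only ~W is left, so W = False.
In (~H | ~P | Q) only ~P is left, so P = False.
In (~D | G | W) only G is left, so G = True.
In (S | ~V) only ~V is left, so V = False.
In (N | Q | ~U) only N is left, so N = True.
All clauses satisfied.

W=F; U=T; V=F; H=T; N=T; G=T; P=F; Q=F; D=T; S=F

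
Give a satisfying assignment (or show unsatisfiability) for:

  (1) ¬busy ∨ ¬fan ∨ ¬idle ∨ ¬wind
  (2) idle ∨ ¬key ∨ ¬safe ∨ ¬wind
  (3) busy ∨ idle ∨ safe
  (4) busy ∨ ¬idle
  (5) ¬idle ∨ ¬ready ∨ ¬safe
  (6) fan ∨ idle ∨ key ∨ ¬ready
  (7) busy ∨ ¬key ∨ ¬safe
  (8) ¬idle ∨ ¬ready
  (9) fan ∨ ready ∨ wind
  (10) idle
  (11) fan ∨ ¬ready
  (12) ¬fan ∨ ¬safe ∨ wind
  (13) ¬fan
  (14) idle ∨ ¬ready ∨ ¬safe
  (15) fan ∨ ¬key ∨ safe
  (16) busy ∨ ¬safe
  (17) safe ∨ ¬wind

ready=F, idle=T, safe=T, fan=F, wind=T, key=T, busy=T

Unit clause (idle) forces idle = True.
Unit clause (¬fan) forces fan = False.
In (busy ∨ ¬idle) only busy is left, so busy = True.
In (¬idle ∨ ¬ready) only ¬ready is left, so ready = False.
In (fan ∨ ready ∨ wind) only wind is left, so wind = True.
In (safe ∨ ¬wind) only safe is left, so safe = True.
Set key = True.
All clauses satisfied.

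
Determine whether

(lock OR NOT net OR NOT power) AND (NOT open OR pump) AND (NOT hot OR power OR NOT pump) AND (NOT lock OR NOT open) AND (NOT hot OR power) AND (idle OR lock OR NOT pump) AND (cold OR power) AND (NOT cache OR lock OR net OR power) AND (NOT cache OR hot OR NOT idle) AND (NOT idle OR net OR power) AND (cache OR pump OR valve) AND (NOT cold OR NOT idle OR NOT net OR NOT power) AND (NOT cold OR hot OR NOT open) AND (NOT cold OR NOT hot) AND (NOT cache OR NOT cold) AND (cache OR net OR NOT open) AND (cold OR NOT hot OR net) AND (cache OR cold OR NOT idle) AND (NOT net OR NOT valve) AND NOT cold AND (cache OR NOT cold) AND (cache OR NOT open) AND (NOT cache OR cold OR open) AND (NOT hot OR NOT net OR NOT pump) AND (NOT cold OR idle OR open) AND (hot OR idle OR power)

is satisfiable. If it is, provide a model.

valve=F, pump=T, lock=T, open=F, cache=F, power=T, net=T, idle=F, cold=F, hot=F

Unit clause (NOT cold) forces cold = False.
In (cold OR power) only power is left, so power = True.
Set valve = False.
Try pump = False:
  (NOT open OR pump) forces open = False.
  (cache OR pump OR valve) forces cache = True.
  clause (NOT cache OR cold OR open) is falsified — backtrack.
So pump = True.
Set lock = True.
  then (NOT lock OR NOT open) forces open = False.
  then (NOT cache OR cold OR open) forces cache = False.
  then (cache OR cold OR NOT idle) forces idle = False.
Set net = True.
  then (NOT hot OR NOT net OR NOT pump) forces hot = False.
All clauses satisfied.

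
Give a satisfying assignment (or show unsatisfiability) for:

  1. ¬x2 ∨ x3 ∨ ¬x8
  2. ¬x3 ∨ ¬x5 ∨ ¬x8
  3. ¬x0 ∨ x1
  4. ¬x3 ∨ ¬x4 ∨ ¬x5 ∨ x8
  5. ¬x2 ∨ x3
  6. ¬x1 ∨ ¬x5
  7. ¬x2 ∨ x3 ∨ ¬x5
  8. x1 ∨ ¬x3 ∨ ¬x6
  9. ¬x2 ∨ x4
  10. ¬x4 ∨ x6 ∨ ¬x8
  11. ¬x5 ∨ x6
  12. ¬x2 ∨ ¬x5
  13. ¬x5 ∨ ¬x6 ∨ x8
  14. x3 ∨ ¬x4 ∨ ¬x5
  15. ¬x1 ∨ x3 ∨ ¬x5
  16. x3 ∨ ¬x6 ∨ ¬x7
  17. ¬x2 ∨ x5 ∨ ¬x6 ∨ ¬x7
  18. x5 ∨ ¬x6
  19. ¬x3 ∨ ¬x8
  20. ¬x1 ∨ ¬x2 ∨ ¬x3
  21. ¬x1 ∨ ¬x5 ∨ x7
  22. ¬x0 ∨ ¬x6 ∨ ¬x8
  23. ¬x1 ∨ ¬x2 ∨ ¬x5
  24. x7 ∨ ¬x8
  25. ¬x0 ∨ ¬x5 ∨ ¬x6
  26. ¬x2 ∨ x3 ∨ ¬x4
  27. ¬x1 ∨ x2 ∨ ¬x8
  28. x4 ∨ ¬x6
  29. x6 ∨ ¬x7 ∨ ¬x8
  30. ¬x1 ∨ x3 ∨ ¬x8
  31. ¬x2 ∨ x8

Set x0 = False.
Set x1 = False.
Try x2 = True:
  (¬x2 ∨ x3) forces x3 = True.
  (x1 ∨ ¬x3 ∨ ¬x6) forces x6 = False.
  (¬x2 ∨ x4) forces x4 = True.
  (¬x4 ∨ x6 ∨ ¬x8) forces x8 = False.
  clause (¬x2 ∨ x8) is falsified — backtrack.
So x2 = False.
Set x3 = True.
  then (x1 ∨ ¬x3 ∨ ¬x6) forces x6 = False.
  then (¬x5 ∨ x6) forces x5 = False.
  then (¬x3 ∨ ¬x8) forces x8 = False.
Set x4 = False.
Set x7 = True.
All clauses satisfied.

x0: False, x1: False, x2: False, x3: True, x4: False, x5: False, x6: False, x7: True, x8: False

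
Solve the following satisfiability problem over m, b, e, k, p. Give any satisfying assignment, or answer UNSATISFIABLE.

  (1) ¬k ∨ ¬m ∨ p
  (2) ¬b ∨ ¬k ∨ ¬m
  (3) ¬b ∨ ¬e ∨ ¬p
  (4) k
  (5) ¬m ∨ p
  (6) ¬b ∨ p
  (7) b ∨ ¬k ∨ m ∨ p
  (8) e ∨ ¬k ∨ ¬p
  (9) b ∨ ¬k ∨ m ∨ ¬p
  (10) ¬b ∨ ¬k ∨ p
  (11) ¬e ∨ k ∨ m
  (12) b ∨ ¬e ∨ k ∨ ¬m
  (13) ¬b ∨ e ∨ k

m=T; b=F; e=T; k=T; p=T

Unit clause (k) forces k = True.
Set m = True.
  then (¬k ∨ ¬m ∨ p) forces p = True.
  then (¬b ∨ ¬k ∨ ¬m) forces b = False.
  then (e ∨ ¬k ∨ ¬p) forces e = True.
All clauses satisfied.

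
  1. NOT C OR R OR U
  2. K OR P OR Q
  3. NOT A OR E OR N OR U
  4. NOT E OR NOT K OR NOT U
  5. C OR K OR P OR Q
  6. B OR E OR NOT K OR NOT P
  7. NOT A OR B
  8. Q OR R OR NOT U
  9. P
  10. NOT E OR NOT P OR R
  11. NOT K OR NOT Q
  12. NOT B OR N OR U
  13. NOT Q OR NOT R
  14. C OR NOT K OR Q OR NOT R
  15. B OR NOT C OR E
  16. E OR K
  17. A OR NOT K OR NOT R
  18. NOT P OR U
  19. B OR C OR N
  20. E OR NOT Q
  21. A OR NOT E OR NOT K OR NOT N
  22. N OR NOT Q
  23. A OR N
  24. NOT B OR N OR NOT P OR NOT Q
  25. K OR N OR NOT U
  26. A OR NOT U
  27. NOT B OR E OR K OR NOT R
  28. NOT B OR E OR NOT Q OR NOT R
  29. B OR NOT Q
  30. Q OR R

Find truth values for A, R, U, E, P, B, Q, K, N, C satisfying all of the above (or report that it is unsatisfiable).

A: True, R: True, U: True, E: True, P: True, B: True, Q: False, K: False, N: True, C: False

Unit clause (P) forces P = True.
In (NOT P OR U) only U is left, so U = True.
In (A OR NOT U) only A is left, so A = True.
In (NOT A OR B) only B is left, so B = True.
Try R = False:
  (Q OR R OR NOT U) forces Q = True.
  (NOT E OR NOT P OR R) forces E = False.
  clause (E OR NOT Q) is falsified — backtrack.
So R = True.
  then (NOT Q OR NOT R) forces Q = False.
Set E = True.
  then (NOT E OR NOT K OR NOT U) forces K = False.
  then (K OR N OR NOT U) forces N = True.
Set C = False.
All clauses satisfied.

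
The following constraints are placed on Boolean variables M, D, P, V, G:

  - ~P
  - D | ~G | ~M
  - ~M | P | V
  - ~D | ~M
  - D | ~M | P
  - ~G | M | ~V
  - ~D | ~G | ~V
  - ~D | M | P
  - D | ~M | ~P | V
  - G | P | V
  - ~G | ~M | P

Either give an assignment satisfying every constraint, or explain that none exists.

M: False, D: False, P: False, V: False, G: True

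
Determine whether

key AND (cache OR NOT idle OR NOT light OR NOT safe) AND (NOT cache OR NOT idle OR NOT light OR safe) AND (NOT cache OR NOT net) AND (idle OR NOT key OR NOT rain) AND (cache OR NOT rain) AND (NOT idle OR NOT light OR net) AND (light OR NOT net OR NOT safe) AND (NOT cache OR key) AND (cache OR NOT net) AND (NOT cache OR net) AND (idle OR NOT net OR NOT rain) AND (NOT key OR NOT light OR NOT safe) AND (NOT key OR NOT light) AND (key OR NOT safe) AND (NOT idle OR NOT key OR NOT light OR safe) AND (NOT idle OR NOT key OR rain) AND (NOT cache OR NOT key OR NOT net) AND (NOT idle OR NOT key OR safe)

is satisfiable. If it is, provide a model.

cache = False, key = True, light = False, safe = True, idle = False, rain = False, net = False

Unit clause (key) forces key = True.
In (NOT key OR NOT light) only NOT light is left, so light = False.
Try cache = True:
  (NOT cache OR NOT net) forces net = False.
  clause (NOT cache OR net) is falsified — backtrack.
So cache = False.
  then (cache OR NOT rain) forces rain = False.
  then (cache OR NOT net) forces net = False.
  then (NOT idle OR NOT key OR rain) forces idle = False.
Set safe = True.
All clauses satisfied.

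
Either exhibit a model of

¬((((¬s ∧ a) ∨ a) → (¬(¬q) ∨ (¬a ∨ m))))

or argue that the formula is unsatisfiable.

m: False; q: False; a: True; s: False

  ¬((((¬s ∧ a) ∨ a) → (¬(¬q) ∨ (¬a ∨ m)))) = True
    ((¬s ∧ a) ∨ a) → (¬(¬q) ∨ (¬a ∨ m)) = False
      (¬s ∧ a) ∨ a = True
        ¬s ∧ a = True
          ¬s = True
      ¬(¬q) ∨ (¬a ∨ m) = False
        ¬(¬q) = False
          ¬q = True
        ¬a ∨ m = False
          ¬a = False
The formula evaluates to True.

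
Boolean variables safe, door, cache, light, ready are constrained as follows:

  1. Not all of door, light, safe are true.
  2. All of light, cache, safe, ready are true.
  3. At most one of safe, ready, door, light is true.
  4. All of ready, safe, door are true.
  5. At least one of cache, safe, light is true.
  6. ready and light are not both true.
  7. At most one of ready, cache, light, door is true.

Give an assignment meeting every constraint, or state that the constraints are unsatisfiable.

Case safe = True:
  (2) forces light = True.
  Constraint (3) is violated (safe=T, light=T) — contradiction.
Case safe = False:
  Constraint (2) is violated (safe=F) — contradiction.
Both cases fail — unsatisfiable.

The formula is unsatisfiable.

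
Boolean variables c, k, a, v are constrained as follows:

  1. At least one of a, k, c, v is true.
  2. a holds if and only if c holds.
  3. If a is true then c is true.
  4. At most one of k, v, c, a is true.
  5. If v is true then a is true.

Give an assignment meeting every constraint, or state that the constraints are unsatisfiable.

c = False, k = True, a = False, v = False

  (1) {a, k, c, v}: 1 true — at least one ✓
  (2) a=F, c=F — same ✓
  (3) a=F ⇒ c: vacuous ✓
  (4) {k, v, c, a}: 1 true — at most one ✓
  (5) v=F ⇒ a: vacuous ✓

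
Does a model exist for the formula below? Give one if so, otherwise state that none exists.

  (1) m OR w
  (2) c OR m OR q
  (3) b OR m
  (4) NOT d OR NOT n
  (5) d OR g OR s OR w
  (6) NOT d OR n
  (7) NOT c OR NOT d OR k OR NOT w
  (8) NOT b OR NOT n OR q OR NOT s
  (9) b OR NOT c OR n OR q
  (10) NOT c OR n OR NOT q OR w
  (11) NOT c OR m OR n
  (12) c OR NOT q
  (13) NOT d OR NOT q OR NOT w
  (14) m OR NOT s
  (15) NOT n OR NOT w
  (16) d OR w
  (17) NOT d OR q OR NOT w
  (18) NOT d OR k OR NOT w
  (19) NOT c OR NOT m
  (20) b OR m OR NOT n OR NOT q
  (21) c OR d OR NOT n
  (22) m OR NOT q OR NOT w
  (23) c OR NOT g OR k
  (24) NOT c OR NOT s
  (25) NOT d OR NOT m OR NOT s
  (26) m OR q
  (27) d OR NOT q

Set g = False.
Set q = False.
  then (m OR q) forces m = True.
  then (NOT c OR NOT m) forces c = False.
Set k = True.
Set s = False.
Set w = True.
  then (NOT n OR NOT w) forces n = False.
  then (NOT d OR q OR NOT w) forces d = False.
Set b = False.
All clauses satisfied.

g = False; q = False; m = True; k = True; s = False; c = False; w = True; b = False; n = False; d = False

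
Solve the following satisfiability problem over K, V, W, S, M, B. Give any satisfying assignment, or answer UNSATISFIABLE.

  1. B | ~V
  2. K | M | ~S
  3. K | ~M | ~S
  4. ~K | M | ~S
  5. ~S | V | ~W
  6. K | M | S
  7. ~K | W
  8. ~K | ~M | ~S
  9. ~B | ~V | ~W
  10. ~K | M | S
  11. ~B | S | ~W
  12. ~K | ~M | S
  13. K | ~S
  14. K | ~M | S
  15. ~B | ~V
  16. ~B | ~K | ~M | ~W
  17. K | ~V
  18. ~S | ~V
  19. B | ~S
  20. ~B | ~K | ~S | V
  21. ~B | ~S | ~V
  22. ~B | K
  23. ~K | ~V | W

Unsatisfiable — no assignment works.

Case K = True:
  (~K | W) forces W = True.
  If S = True:
    (~K | M | ~S) forces M = True.
    clause (~K | ~M | ~S) is falsified.
  If S = False:
    (~K | M | S) forces M = True.
    clause (~K | ~M | S) is falsified.
  Every sub-case reaches a contradiction.
Case K = False:
  (K | ~S) forces S = False.
  (K | M | S) forces M = True.
  Clause (K | ~M | S) is falsified — contradiction.
Both cases fail, so the formula is unsatisfiable.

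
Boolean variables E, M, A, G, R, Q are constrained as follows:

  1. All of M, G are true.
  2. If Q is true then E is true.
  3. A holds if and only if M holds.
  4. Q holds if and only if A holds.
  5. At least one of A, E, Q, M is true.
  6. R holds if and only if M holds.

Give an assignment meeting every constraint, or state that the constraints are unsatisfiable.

E=T, M=T, A=T, G=T, R=T, Q=T

  (1) {M, G}: all 2 true ✓
  (2) Q=T ⇒ E: T ✓
  (3) A=T, M=T — same ✓
  (4) Q=T, A=T — same ✓
  (5) {A, E, Q, M}: 4 true — at least one ✓
  (6) R=T, M=T — same ✓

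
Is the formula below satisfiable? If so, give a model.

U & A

A = True; U = True

Both conjuncts True, so the formula holds.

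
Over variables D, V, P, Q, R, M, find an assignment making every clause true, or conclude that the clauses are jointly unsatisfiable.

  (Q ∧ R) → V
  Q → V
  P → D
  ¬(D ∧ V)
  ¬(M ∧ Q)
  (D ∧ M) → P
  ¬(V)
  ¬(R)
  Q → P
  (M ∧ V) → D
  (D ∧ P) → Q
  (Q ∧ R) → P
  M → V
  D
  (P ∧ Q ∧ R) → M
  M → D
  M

Case M = True:
  (¬V) forces V = False.
  Clause (¬M ∨ V) is falsified — contradiction.
Case M = False:
  Clause (M) is falsified — contradiction.
Both cases fail, so the formula is unsatisfiable.

Unsatisfiable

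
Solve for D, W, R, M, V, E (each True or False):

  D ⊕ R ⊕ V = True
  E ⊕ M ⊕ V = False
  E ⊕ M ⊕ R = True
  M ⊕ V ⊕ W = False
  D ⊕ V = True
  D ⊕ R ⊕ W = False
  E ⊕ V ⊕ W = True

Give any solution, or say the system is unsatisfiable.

D = False, W = False, R = False, M = True, V = True, E = False

D ⊕ R ⊕ V = F ⊕ F ⊕ T = True ✓
E ⊕ M ⊕ V = F ⊕ T ⊕ T = False ✓
E ⊕ M ⊕ R = F ⊕ T ⊕ F = True ✓
M ⊕ V ⊕ W = T ⊕ T ⊕ F = False ✓
D ⊕ V = F ⊕ T = True ✓
D ⊕ R ⊕ W = F ⊕ F ⊕ F = False ✓
E ⊕ V ⊕ W = F ⊕ T ⊕ F = True ✓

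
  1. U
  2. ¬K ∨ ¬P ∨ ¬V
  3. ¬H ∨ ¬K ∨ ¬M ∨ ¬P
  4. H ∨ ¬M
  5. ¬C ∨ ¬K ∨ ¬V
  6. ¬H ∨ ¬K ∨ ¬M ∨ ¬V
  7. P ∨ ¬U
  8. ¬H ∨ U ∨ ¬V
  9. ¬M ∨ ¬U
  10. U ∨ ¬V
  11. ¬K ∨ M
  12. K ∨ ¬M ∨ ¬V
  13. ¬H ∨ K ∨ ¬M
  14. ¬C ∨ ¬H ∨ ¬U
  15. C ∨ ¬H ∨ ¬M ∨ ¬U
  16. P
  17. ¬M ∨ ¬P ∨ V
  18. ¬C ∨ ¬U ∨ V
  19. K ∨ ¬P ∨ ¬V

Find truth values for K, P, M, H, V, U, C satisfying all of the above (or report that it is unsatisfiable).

Unit clause (U) forces U = True.
In (P ∨ ¬U) only P is left, so P = True.
In (¬M ∨ ¬U) only ¬M is left, so M = False.
In (¬K ∨ M) only ¬K is left, so K = False.
In (K ∨ ¬P ∨ ¬V) only ¬V is left, so V = False.
In (¬C ∨ ¬U ∨ V) only ¬C is left, so C = False.
Set H = True.
All clauses satisfied.

K = False, P = True, M = False, H = True, V = False, U = True, C = False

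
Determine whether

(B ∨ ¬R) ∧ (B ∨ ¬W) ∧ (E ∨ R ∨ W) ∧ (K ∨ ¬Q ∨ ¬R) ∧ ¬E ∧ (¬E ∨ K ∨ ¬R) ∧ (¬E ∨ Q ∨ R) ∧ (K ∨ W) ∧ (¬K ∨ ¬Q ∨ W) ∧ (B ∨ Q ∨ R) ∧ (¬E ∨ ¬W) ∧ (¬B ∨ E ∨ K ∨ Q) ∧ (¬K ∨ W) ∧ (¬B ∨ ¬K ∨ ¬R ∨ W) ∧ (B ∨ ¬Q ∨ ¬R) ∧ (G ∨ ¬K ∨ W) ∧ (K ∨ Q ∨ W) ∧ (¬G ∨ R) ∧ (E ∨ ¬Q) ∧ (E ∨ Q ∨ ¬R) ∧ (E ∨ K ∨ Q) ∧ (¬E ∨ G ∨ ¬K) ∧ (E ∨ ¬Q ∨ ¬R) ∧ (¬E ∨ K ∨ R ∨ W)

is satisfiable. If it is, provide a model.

G: False; E: False; K: True; Q: False; B: True; W: True; R: False

Unit clause (¬E) forces E = False.
In (E ∨ ¬Q) only ¬Q is left, so Q = False.
In (E ∨ Q ∨ ¬R) only ¬R is left, so R = False.
In (E ∨ K ∨ Q) only K is left, so K = True.
In (E ∨ R ∨ W) only W is left, so W = True.
In (B ∨ Q ∨ R) only B is left, so B = True.
In (¬G ∨ R) only ¬G is left, so G = False.
All clauses satisfied.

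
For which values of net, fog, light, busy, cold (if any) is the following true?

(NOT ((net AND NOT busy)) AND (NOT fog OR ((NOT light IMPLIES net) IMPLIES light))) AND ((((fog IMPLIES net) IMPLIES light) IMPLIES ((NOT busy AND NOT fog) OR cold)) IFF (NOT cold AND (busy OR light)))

net = False; fog = True; light = False; busy = False; cold = False

  NOT ((net AND NOT busy)) AND (NOT fog OR ((NOT light IMPLIES net) IMPLIES light)) = True
    NOT ((net AND NOT busy)) = True
      net AND NOT busy = False
        NOT busy = True
    NOT fog OR ((NOT light IMPLIES net) IMPLIES light) = True
      NOT fog = False
      (NOT light IMPLIES net) IMPLIES light = True
        NOT light IMPLIES net = False
          NOT light = True
  (((fog IMPLIES net) IMPLIES light) IMPLIES ((NOT busy AND NOT fog) OR cold)) IFF (NOT cold AND (busy OR light)) = True
    ((fog IMPLIES net) IMPLIES light) IMPLIES ((NOT busy AND NOT fog) OR cold) = False
      (fog IMPLIES net) IMPLIES light = True
        fog IMPLIES net = False
      (NOT busy AND NOT fog) OR cold = False
        NOT busy AND NOT fog = False
          NOT busy = True
          NOT fog = False
    NOT cold AND (busy OR light) = False
      NOT cold = True
      busy OR light = False
Both conjuncts True, so the formula holds.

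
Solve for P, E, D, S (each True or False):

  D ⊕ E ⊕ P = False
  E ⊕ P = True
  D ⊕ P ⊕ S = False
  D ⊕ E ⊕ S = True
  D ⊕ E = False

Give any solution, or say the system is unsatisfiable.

P = False, E = True, D = True, S = True

D ⊕ E ⊕ P = T ⊕ T ⊕ F = False ✓
E ⊕ P = T ⊕ F = True ✓
D ⊕ P ⊕ S = T ⊕ F ⊕ T = False ✓
D ⊕ E ⊕ S = T ⊕ T ⊕ T = True ✓
D ⊕ E = T ⊕ T = False ✓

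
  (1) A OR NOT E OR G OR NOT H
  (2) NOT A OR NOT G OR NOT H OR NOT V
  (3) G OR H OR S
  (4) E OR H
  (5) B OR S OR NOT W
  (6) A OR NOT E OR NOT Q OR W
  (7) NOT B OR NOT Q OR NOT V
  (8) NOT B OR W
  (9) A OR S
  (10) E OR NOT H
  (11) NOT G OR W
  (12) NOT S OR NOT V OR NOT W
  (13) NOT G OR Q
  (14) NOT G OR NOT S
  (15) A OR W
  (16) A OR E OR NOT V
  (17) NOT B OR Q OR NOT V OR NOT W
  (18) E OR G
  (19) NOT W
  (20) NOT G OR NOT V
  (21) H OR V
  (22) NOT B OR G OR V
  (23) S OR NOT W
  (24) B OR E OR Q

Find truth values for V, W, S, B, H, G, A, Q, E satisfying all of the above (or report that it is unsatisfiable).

V=T, W=F, S=F, B=F, H=T, G=F, A=T, Q=F, E=T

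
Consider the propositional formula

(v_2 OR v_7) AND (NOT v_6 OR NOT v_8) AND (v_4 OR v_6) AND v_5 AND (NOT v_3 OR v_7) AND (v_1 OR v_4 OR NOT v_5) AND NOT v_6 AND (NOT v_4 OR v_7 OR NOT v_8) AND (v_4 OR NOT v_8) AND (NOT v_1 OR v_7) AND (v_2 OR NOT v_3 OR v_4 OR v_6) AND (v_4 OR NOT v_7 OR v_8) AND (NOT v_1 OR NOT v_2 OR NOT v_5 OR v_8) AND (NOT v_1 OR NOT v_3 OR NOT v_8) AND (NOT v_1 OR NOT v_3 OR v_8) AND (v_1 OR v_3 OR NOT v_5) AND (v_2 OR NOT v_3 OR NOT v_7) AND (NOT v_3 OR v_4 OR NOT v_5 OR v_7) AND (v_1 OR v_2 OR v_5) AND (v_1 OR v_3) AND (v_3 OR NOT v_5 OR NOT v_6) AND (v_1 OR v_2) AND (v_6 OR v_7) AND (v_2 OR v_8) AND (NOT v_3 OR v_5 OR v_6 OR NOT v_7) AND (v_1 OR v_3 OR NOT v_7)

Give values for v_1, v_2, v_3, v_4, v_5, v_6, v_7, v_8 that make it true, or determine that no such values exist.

Unit clause (v_5) forces v_5 = True.
Unit clause (NOT v_6) forces v_6 = False.
In (v_6 OR v_7) only v_7 is left, so v_7 = True.
In (v_4 OR v_6) only v_4 is left, so v_4 = True.
Set v_1 = True.
Set v_2 = False.
  then (v_2 OR NOT v_3 OR NOT v_7) forces v_3 = False.
  then (v_2 OR v_8) forces v_8 = True.
All clauses satisfied.

v_1 = True, v_2 = False, v_3 = False, v_4 = True, v_5 = True, v_6 = False, v_7 = True, v_8 = True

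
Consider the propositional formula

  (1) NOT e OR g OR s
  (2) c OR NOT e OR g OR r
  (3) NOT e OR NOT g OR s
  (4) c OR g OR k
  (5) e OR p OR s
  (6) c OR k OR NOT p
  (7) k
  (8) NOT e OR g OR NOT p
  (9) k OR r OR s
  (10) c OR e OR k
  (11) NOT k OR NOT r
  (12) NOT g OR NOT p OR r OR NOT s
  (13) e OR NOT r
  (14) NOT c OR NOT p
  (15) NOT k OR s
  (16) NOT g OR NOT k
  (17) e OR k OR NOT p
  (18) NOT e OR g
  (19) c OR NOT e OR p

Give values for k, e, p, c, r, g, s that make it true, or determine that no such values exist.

Unit clause (k) forces k = True.
In (NOT k OR NOT r) only NOT r is left, so r = False.
In (NOT k OR s) only s is left, so s = True.
In (NOT g OR NOT k) only NOT g is left, so g = False.
In (NOT e OR g) only NOT e is left, so e = False.
Set p = False.
Set c = False.
All clauses satisfied.

k = True, e = False, p = False, c = False, r = False, g = False, s = True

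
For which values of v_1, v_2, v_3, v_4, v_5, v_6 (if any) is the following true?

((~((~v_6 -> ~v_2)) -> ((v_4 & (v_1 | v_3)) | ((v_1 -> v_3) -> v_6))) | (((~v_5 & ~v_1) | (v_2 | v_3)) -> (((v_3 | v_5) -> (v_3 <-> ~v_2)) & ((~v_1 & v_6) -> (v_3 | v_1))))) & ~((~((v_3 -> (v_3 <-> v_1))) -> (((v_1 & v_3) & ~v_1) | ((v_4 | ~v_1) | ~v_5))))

UNSATISFIABLE

The conjunct ~((~((v_3 -> (v_3 <-> v_1))) -> (((v_1 & v_3) & ~v_1) | ((v_4 | ~v_1) | ~v_5)))) is unsatisfiable on its own:
  v_1 = True: simplifies to ~((~((v_3 -> v_3)) -> (v_4 | ~v_5))).
    v_3 = True: this becomes ~((False -> (v_4 | ~v_5))) = False.
    v_3 = False: this becomes ~((False -> (v_4 | ~v_5))) = False.
  v_1 = False: this becomes ~((~((v_3 -> ~v_3)) -> True)) = False.
So the whole conjunction is unsatisfiable.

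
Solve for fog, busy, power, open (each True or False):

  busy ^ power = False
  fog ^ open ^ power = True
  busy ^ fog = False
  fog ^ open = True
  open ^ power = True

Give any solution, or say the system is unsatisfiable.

fog = False; busy = False; power = False; open = True

busy ^ power = F ^ F = False ✓
fog ^ open ^ power = F ^ T ^ F = True ✓
busy ^ fog = F ^ F = False ✓
fog ^ open = F ^ T = True ✓
open ^ power = T ^ F = True ✓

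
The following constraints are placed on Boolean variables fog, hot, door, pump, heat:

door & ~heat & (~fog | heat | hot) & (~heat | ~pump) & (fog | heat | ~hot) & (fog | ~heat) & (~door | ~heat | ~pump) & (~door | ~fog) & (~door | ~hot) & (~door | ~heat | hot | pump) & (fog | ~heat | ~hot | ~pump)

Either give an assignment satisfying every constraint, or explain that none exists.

fog = False, hot = False, door = True, pump = False, heat = False

Unit clause (door) forces door = True.
Unit clause (~heat) forces heat = False.
In (~door | ~fog) only ~fog is left, so fog = False.
In (~door | ~hot) only ~hot is left, so hot = False.
Set pump = False.
All clauses satisfied.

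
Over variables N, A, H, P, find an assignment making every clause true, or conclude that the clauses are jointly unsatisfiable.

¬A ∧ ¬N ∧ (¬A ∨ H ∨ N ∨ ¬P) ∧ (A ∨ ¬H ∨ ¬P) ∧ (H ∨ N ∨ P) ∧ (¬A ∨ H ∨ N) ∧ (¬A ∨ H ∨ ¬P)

Unit clause (¬A) forces A = False.
Unit clause (¬N) forces N = False.
Set H = False.
  then (H ∨ N ∨ P) forces P = True.
Check each clause:
  (¬A): ¬A holds.
  (¬N): ¬N holds.
  (¬A ∨ H ∨ N ∨ ¬P): ¬A holds.
  (A ∨ ¬H ∨ ¬P): ¬H holds.
  (H ∨ N ∨ P): P holds.
  (¬A ∨ H ∨ N): ¬A holds.
  (¬A ∨ H ∨ ¬P): ¬A holds.
All clauses satisfied.

N: False; A: False; H: False; P: True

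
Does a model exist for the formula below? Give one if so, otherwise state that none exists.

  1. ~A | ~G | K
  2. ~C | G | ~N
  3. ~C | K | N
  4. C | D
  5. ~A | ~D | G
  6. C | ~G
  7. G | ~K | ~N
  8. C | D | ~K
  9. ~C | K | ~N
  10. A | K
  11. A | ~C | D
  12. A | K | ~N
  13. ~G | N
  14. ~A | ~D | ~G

K = True, A = False, C = False, D = True, N = False, G = False

Set K = True.
Set A = False.
Set C = False.
  then (C | D) forces D = True.
  then (C | ~G) forces G = False.
  then (G | ~K | ~N) forces N = False.
All clauses satisfied.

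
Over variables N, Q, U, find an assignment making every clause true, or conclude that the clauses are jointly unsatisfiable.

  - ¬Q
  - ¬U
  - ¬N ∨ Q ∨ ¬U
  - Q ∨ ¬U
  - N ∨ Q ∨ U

Unit clause (¬Q) forces Q = False.
Unit clause (¬U) forces U = False.
In (N ∨ Q ∨ U) only N is left, so N = True.
Check each clause:
  (¬Q): ¬Q holds.
  (¬U): ¬U holds.
  (¬N ∨ Q ∨ ¬U): ¬U holds.
  (Q ∨ ¬U): ¬U holds.
  (N ∨ Q ∨ U): N holds.
All clauses satisfied.

N=T; Q=F; U=F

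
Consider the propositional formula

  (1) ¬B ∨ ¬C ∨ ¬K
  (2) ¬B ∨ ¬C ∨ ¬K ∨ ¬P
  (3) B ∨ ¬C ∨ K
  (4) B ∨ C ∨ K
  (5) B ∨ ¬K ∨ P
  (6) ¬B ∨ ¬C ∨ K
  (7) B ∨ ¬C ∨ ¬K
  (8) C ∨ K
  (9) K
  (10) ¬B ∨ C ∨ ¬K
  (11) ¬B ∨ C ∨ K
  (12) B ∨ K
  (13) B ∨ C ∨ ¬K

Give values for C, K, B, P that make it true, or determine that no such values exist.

Case C = True:
  (K) forces K = True.
  (¬B ∨ ¬C ∨ ¬K) forces B = False.
  Clause (B ∨ ¬C ∨ ¬K) is falsified — contradiction.
Case C = False:
  (C ∨ K) forces K = True.
  (¬B ∨ C ∨ ¬K) forces B = False.
  Clause (B ∨ C ∨ ¬K) is falsified — contradiction.
Both cases fail, so the formula is unsatisfiable.

The formula is unsatisfiable.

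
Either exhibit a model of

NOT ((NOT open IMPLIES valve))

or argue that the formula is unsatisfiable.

open = False, valve = False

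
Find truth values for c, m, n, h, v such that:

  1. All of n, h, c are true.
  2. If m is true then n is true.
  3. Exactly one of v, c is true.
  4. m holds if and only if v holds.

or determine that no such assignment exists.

c = True, m = False, n = True, h = True, v = False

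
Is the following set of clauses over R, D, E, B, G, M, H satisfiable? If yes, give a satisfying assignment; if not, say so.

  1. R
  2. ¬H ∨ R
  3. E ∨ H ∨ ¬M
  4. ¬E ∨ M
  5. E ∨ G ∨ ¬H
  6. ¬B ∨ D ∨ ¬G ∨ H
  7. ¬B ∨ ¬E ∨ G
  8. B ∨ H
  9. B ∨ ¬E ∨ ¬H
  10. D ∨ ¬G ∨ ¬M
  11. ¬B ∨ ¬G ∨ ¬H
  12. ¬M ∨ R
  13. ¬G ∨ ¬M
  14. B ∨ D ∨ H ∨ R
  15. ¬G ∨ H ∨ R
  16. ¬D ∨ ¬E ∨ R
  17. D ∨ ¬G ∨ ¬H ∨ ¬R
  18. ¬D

Unit clause (R) forces R = True.
Unit clause (¬D) forces D = False.
Try E = True:
  (¬E ∨ M) forces M = True.
  (D ∨ ¬G ∨ ¬M) forces G = False.
  (¬B ∨ ¬E ∨ G) forces B = False.
  (B ∨ H) forces H = True.
  clause (B ∨ ¬E ∨ ¬H) is falsified — backtrack.
So E = False.
Set B = True.
Set G = False.
  then (E ∨ G ∨ ¬H) forces H = False.
  then (E ∨ H ∨ ¬M) forces M = False.
All clauses satisfied.

R = True; D = False; E = False; B = True; G = False; M = False; H = False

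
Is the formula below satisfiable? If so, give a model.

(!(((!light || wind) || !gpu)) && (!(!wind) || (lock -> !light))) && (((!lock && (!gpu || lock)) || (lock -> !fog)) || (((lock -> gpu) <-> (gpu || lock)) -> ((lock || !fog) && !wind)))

lock: False, light: True, fog: True, wind: False, gpu: True

  !(((!light || wind) || !gpu)) && (!(!wind) || (lock -> !light)) = True
    !(((!light || wind) || !gpu)) = True
      (!light || wind) || !gpu = False
        !light || wind = False
          !light = False
        !gpu = False
    !(!wind) || (lock -> !light) = True
      !(!wind) = False
        !wind = True
      lock -> !light = True
        !light = False
  ((!lock && (!gpu || lock)) || (lock -> !fog)) || (((lock -> gpu) <-> (gpu || lock)) -> ((lock || !fog) && !wind)) = True
    (!lock && (!gpu || lock)) || (lock -> !fog) = True
      !lock && (!gpu || lock) = False
        !lock = True
        !gpu || lock = False
          !gpu = False
      lock -> !fog = True
        !fog = False
    ((lock -> gpu) <-> (gpu || lock)) -> ((lock || !fog) && !wind) = False
      (lock -> gpu) <-> (gpu || lock) = True
        lock -> gpu = True
        gpu || lock = True
      (lock || !fog) && !wind = False
        lock || !fog = False
          !fog = False
        !wind = True
Both conjuncts True, so the formula holds.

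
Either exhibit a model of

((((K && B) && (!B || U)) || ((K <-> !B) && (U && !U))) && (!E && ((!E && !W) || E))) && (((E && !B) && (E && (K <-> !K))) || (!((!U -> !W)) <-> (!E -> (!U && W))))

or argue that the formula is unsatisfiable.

E = False, K = True, U = True, B = True, W = False

  (((K && B) && (!B || U)) || ((K <-> !B) && (U && !U))) && (!E && ((!E && !W) || E)) = True
    ((K && B) && (!B || U)) || ((K <-> !B) && (U && !U)) = True
      (K && B) && (!B || U) = True
        K && B = True
        !B || U = True
          !B = False
      (K <-> !B) && (U && !U) = False
        K <-> !B = False
          !B = False
        U && !U = False
          !U = False
    !E && ((!E && !W) || E) = True
      !E = True
      (!E && !W) || E = True
        !E && !W = True
          !E = True
          !W = True
  ((E && !B) && (E && (K <-> !K))) || (!((!U -> !W)) <-> (!E -> (!U && W))) = True
    (E && !B) && (E && (K <-> !K)) = False
      E && !B = False
        !B = False
      E && (K <-> !K) = False
        K <-> !K = False
          !K = False
    !((!U -> !W)) <-> (!E -> (!U && W)) = True
      !((!U -> !W)) = False
        !U -> !W = True
          !U = False
          !W = True
      !E -> (!U && W) = False
        !E = True
        !U && W = False
          !U = False
Both conjuncts True, so the formula holds.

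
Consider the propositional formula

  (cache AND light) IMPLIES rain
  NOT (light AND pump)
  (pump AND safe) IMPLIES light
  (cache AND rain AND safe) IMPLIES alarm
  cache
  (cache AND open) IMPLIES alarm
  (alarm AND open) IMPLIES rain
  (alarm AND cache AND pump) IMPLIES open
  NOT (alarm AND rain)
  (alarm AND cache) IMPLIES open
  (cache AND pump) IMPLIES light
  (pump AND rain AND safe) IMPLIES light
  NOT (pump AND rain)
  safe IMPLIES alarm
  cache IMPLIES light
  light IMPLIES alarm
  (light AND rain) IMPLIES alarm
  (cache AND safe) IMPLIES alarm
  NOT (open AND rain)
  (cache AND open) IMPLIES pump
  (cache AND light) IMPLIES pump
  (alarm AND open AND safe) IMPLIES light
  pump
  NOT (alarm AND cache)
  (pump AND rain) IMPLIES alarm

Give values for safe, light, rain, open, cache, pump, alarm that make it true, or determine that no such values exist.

Unsatisfiable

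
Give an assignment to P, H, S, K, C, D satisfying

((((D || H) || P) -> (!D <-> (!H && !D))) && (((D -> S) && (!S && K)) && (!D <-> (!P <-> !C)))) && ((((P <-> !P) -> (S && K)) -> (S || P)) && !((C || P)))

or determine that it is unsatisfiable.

Unsatisfiable — no assignment works.

Case P = True: the conjunct !((C || P)) becomes !((C || True)) = False.
Case P = False: the formula simplifies to (((D || H) -> (!D <-> (!H && !D))) && (((D -> S) && (!S && K)) && (!D <-> !C))) && (S && !C).
  S = True: the conjunct !S is False.
  S = False: the conjunct S is False.
Both cases fail — unsatisfiable.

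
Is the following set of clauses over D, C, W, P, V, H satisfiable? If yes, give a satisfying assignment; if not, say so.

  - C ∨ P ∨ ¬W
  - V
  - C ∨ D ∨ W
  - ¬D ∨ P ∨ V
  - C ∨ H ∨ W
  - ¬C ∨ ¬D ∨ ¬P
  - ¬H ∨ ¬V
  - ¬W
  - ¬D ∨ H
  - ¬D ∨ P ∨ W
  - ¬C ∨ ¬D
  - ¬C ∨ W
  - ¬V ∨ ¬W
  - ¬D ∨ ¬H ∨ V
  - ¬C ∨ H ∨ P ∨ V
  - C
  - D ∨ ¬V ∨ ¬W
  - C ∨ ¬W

Case C = True:
  (V) forces V = True.
  (¬H ∨ ¬V) forces H = False.
  (¬W) forces W = False.
  Clause (¬C ∨ W) is falsified — contradiction.
Case C = False:
  Clause (C) is falsified — contradiction.
Both cases fail, so the formula is unsatisfiable.

The formula is unsatisfiable.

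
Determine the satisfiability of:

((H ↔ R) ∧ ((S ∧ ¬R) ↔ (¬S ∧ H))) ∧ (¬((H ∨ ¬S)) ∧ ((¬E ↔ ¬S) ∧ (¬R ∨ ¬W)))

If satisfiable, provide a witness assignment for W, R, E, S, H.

UNSATISFIABLE

Case S = True: the formula simplifies to ((H ↔ R) ∧ R) ∧ (¬H ∧ (E ∧ (¬R ∨ ¬W))).
  R = True: simplifies to H ∧ (¬H ∧ (E ∧ ¬W)).
    H = True: the conjunct ¬H is False.
    H = False: the conjunct H is False.
  R = False: the conjunct R is False.
Case S = False: the conjunct ¬((H ∨ ¬S)) becomes ¬((H ∨ True)) = False.
Both cases fail — unsatisfiable.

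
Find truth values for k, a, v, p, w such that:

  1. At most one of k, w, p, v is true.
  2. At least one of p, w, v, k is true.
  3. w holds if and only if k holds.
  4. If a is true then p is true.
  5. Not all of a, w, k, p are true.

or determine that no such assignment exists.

k = False; a = True; v = False; p = True; w = False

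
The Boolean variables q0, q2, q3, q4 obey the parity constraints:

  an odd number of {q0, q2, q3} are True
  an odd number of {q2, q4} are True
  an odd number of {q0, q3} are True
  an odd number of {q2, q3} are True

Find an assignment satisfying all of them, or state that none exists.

q0=F, q2=F, q3=T, q4=T

{q0, q2, q3}: 1 true → odd ✓
{q2, q4}: 1 true → odd ✓
{q0, q3}: 1 true → odd ✓
{q2, q3}: 1 true → odd ✓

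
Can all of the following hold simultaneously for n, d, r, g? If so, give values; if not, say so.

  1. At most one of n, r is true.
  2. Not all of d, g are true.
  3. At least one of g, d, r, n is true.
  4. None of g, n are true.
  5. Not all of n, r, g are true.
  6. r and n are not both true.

n: False; d: True; r: False; g: False

  (1) {n, r}: 0 true — at most one ✓
  (2) {d, g}: 1/2 true — not all ✓
  (3) {g, d, r, n}: 1 true — at least one ✓
  (4) {g, n}: 0 true — none ✓
  (5) {n, r, g}: 0/3 true — not all ✓
  (6) r=F, n=F — not both ✓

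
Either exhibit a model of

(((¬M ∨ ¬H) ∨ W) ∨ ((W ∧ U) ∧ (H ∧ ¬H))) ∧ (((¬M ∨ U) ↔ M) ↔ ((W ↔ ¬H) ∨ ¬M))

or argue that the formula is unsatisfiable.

W: True, H: True, U: False, M: True

  ((¬M ∨ ¬H) ∨ W) ∨ ((W ∧ U) ∧ (H ∧ ¬H)) = True
    (¬M ∨ ¬H) ∨ W = True
      ¬M ∨ ¬H = False
        ¬M = False
        ¬H = False
    (W ∧ U) ∧ (H ∧ ¬H) = False
      W ∧ U = False
      H ∧ ¬H = False
        ¬H = False
  ((¬M ∨ U) ↔ M) ↔ ((W ↔ ¬H) ∨ ¬M) = True
    (¬M ∨ U) ↔ M = False
      ¬M ∨ U = False
        ¬M = False
    (W ↔ ¬H) ∨ ¬M = False
      W ↔ ¬H = False
        ¬H = False
      ¬M = False
Both conjuncts True, so the formula holds.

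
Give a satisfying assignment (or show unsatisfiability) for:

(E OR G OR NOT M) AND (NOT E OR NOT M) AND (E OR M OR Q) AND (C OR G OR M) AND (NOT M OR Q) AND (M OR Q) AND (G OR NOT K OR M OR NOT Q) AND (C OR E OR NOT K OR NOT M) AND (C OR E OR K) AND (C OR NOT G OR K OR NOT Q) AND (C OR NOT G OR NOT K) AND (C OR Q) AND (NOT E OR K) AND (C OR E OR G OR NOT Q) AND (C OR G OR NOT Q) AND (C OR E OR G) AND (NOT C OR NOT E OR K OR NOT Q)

Set M = True.
  then (NOT E OR NOT M) forces E = False.
  then (NOT M OR Q) forces Q = True.
  then (E OR G OR NOT M) forces G = True.
Set C = True.
Set K = False.
All clauses satisfied.

M = True; Q = True; E = False; C = True; K = False; G = True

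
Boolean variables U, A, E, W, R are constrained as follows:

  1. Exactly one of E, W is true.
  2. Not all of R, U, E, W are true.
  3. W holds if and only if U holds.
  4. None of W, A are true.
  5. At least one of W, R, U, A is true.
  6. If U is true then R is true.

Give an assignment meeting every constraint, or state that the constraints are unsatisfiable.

U=F; A=F; E=T; W=F; R=T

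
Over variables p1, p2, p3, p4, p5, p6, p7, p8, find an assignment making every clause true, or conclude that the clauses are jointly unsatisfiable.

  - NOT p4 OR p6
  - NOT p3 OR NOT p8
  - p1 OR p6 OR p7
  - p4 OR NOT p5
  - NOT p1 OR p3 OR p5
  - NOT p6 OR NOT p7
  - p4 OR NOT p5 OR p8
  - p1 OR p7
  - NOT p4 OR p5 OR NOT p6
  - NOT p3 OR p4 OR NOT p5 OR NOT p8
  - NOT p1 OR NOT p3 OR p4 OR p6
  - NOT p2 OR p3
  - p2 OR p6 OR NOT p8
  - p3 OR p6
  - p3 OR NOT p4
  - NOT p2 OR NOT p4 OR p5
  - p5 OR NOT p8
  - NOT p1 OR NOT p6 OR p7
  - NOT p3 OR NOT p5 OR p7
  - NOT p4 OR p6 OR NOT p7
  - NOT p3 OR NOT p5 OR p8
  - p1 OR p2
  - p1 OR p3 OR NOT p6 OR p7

p1 = False; p2 = True; p3 = True; p4 = False; p5 = False; p6 = False; p7 = True; p8 = False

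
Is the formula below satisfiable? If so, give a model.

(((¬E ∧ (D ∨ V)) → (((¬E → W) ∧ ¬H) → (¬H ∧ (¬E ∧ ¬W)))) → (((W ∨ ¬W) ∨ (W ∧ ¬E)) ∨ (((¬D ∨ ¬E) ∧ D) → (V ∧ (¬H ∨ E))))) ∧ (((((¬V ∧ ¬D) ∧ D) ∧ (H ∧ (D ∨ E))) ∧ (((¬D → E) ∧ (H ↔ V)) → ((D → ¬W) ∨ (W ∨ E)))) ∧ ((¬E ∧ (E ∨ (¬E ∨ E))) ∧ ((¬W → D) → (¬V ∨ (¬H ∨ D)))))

Case D = True: the conjunct ¬D is False.
Case D = False: the conjunct D is False.
Both cases fail — unsatisfiable.

Unsatisfiable — no assignment works.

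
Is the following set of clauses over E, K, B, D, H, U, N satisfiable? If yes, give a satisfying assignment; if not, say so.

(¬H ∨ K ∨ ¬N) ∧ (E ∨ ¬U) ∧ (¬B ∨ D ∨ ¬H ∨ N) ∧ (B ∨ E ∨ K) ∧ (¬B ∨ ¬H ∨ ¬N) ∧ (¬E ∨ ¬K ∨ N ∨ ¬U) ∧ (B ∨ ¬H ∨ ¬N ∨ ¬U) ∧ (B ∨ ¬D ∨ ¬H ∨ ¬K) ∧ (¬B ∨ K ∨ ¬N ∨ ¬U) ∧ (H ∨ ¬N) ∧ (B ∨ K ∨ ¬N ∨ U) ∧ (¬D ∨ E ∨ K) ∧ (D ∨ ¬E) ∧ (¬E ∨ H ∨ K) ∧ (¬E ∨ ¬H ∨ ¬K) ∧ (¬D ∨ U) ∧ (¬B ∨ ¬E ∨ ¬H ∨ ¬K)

E=T, K=F, B=F, D=T, H=T, U=T, N=F

Set E = True.
  then (D ∨ ¬E) forces D = True.
  then (¬D ∨ U) forces U = True.
Try K = True:
  (¬E ∨ ¬K ∨ N ∨ ¬U) forces N = True.
  (H ∨ ¬N) forces H = True.
  clause (¬E ∨ ¬H ∨ ¬K) is falsified — backtrack.
So K = False.
  then (¬E ∨ H ∨ K) forces H = True.
  then (¬H ∨ K ∨ ¬N) forces N = False.
Set B = False.
All clauses satisfied.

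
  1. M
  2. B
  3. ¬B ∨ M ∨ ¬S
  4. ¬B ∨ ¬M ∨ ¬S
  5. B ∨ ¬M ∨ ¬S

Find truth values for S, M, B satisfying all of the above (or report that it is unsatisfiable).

S: False; M: True; B: True

Unit clause (M) forces M = True.
Unit clause (B) forces B = True.
In (¬B ∨ ¬M ∨ ¬S) only ¬S is left, so S = False.
Check each clause:
  (M): M holds.
  (B): B holds.
  (¬B ∨ M ∨ ¬S): M holds.
  (¬B ∨ ¬M ∨ ¬S): ¬S holds.
  (B ∨ ¬M ∨ ¬S): B holds.
All clauses satisfied.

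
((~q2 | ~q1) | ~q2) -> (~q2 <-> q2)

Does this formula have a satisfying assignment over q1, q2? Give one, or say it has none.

q1: True, q2: True

  ((~q2 | ~q1) | ~q2) -> (~q2 <-> q2) = True
    (~q2 | ~q1) | ~q2 = False
      ~q2 | ~q1 = False
        ~q2 = False
        ~q1 = False
      ~q2 = False
    ~q2 <-> q2 = False
      ~q2 = False
The formula evaluates to True.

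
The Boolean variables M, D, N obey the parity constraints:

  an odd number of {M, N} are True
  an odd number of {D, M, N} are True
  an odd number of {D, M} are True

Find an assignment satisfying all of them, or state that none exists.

M=T, D=F, N=F

{M, N}: 1 true → odd ✓
{D, M, N}: 1 true → odd ✓
{D, M}: 1 true → odd ✓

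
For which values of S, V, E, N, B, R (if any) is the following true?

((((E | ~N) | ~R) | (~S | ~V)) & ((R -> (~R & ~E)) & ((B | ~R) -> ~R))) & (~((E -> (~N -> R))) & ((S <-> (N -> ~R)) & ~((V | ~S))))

S=T; V=F; E=T; N=F; B=F; R=F

  (((E | ~N) | ~R) | (~S | ~V)) & ((R -> (~R & ~E)) & ((B | ~R) -> ~R)) = True
    ((E | ~N) | ~R) | (~S | ~V) = True
      (E | ~N) | ~R = True
        E | ~N = True
          ~N = True
        ~R = True
      ~S | ~V = True
        ~S = False
        ~V = True
    (R -> (~R & ~E)) & ((B | ~R) -> ~R) = True
      R -> (~R & ~E) = True
        ~R & ~E = False
          ~R = True
          ~E = False
      (B | ~R) -> ~R = True
        B | ~R = True
          ~R = True
        ~R = True
  ~((E -> (~N -> R))) & ((S <-> (N -> ~R)) & ~((V | ~S))) = True
    ~((E -> (~N -> R))) = True
      E -> (~N -> R) = False
        ~N -> R = False
          ~N = True
    (S <-> (N -> ~R)) & ~((V | ~S)) = True
      S <-> (N -> ~R) = True
        N -> ~R = True
          ~R = True
      ~((V | ~S)) = True
        V | ~S = False
          ~S = False
Both conjuncts True, so the formula holds.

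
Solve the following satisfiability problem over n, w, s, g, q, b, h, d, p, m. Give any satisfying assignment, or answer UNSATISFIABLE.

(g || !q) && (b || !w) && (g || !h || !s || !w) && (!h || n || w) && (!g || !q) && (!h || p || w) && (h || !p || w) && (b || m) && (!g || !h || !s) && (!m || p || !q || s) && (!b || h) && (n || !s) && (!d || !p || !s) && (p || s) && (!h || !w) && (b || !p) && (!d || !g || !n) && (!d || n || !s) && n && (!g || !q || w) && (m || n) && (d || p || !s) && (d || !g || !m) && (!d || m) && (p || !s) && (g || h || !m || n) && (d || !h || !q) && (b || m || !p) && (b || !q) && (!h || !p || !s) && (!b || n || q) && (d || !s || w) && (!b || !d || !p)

n = True, w = False, s = False, g = True, q = False, b = True, h = True, d = False, p = True, m = False

Unit clause (n) forces n = True.
Try w = True:
  (b || !w) forces b = True.
  (!b || h) forces h = True.
  clause (!h || !w) is falsified — backtrack.
So w = False.
Try s = True:
  (p || !s) forces p = True.
  (h || !p || w) forces h = True.
  clause (!h || !p || !s) is falsified — backtrack.
So s = False.
  then (p || s) forces p = True.
  then (b || !p) forces b = True.
  then (!b || !d || !p) forces d = False.
  then (h || !p || w) forces h = True.
  then (d || !h || !q) forces q = False.
Set g = True.
  then (d || !g || !m) forces m = False.
All clauses satisfied.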